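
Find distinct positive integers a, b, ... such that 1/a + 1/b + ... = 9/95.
1/11 + 1/262 + 1/91264 + 1/12493585280

Greedy algorithm:
9/95: ceiling(95/9) = 11, use 1/11
4/1045: ceiling(1045/4) = 262, use 1/262
3/273790: ceiling(273790/3) = 91264, use 1/91264
1/12493585280: ceiling(12493585280/1) = 12493585280, use 1/12493585280
Result: 9/95 = 1/11 + 1/262 + 1/91264 + 1/12493585280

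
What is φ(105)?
48

105 = 3 × 5 × 7
φ(n) = n × ∏(1 - 1/p) for each prime p dividing n
φ(105) = 105 × (1 - 1/3) × (1 - 1/5) × (1 - 1/7) = 48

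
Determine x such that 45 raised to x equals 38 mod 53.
30

Baby-step giant-step with step n = ⌈√53⌉ = 8.
Baby steps 45^j mod 53 (j:value) for j=0..7: 0:1, 1:45, 2:11, 3:18, 4:15, 5:39, 6:6, 7:5.
Giant-step multiplier: 45^(-8) ≡ 45^(52-8) = 45^44 ≡ 49 (mod 53).
Giant steps γ_i = 38·49^i mod 53: γ_0=38, γ_1=7, γ_2=25, γ_3=6 (in table at j=6).
x = i·n + j = 3·8 + 6 = 30.
Check: 45^30 ≡ 38 (mod 53).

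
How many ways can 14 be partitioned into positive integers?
135

p(n) counts ways to write n as a sum of positive integers (order ignored).
Euler's pentagonal recurrence: p(k) = p(k-1) + p(k-2) - p(k-5) - p(k-7) + p(k-12) + p(k-15) - ... (offsets j(3j∓1)/2, signs ++--, p(0)=1, p(<0)=0).
DP table for k = 0..13: p(0)=1, p(1)=1, p(2)=2, p(3)=3, p(4)=5, p(5)=7, p(6)=11, p(7)=15, p(8)=22, p(9)=30, p(10)=42, p(11)=56, p(12)=77, p(13)=101.
Final step: p(14) = p(13) + p(12) - p(9) - p(7) + p(2)
= 101 + 77 - 30 - 15 + 2
= 135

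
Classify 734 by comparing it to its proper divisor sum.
deficient

Proper divisors of 734: sum = 1 + 2 + 367 = 370
Since 370 < 734, 734 is deficient.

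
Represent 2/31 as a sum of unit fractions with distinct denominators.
1/16 + 1/496

Greedy algorithm:
2/31: ceiling(31/2) = 16, use 1/16
1/496: ceiling(496/1) = 496, use 1/496
Result: 2/31 = 1/16 + 1/496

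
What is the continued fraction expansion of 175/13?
[13; 2, 6]

Euclidean algorithm steps:
175 = 13 × 13 + 6
13 = 2 × 6 + 1
6 = 6 × 1 + 0
Continued fraction: [13; 2, 6]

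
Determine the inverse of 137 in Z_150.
23

gcd(137, 150) = 1, so the inverse exists.
Extended Euclidean algorithm on (150, 137):
150 = 1 × 137 + 13  ⟹  13 = (1)·150 + (-1)·137
137 = 10 × 13 + 7  ⟹  7 = (-10)·150 + (11)·137
13 = 1 × 7 + 6  ⟹  6 = (11)·150 + (-12)·137
7 = 1 × 6 + 1  ⟹  1 = (-21)·150 + (23)·137
So (23)·137 ≡ 1 (mod 150), i.e. 137^(-1) ≡ 23 (mod 150).
Check: 137 × 23 = 3151 ≡ 1 (mod 150)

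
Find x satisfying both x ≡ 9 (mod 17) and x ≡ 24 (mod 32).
536

Using Chinese Remainder Theorem:
M = 17 × 32 = 544
M1 = 32, M2 = 17
y1 = 32^(-1) mod 17 = 8
y2 = 17^(-1) mod 32 = 17
x = (9×32×8 + 24×17×17) mod 544 = 536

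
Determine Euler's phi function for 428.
212

428 = 2^2 × 107
φ(n) = n × ∏(1 - 1/p) for each prime p dividing n
φ(428) = 428 × (1 - 1/2) × (1 - 1/107) = 212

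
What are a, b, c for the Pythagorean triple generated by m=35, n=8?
(1161, 560, 1289)

Euclid's formula: a = m² - n², b = 2mn, c = m² + n²
m = 35, n = 8
a = 35² - 8² = 1225 - 64 = 1161
b = 2 × 35 × 8 = 560
c = 35² + 8² = 1225 + 64 = 1289
Verification: 1161² + 560² = 1347921 + 313600 = 1661521 = 1289² ✓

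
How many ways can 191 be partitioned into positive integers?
1820701100652

p(n) counts ways to write n as a sum of positive integers (order ignored).
Euler's pentagonal recurrence: p(k) = p(k-1) + p(k-2) - p(k-5) - p(k-7) + p(k-12) + p(k-15) - ... (offsets j(3j∓1)/2, signs ++--, p(0)=1, p(<0)=0).
DP table for k = 0..190: p(0)=1, p(1)=1, p(2)=2, p(3)=3, p(4)=5, p(5)=7, p(6)=11, p(7)=15, p(8)=22, p(9)=30, p(10)=42, p(11)=56, p(12)=77, p(13)=101, p(14)=135, p(15)=176, p(16)=231, p(17)=297, p(18)=385, p(19)=490, p(20)=627, p(21)=792, p(22)=1002, p(23)=1255, p(24)=1575, p(25)=1958, p(26)=2436, p(27)=3010, p(28)=3718, p(29)=4565, p(30)=5604, p(31)=6842, p(32)=8349, p(33)=10143, p(34)=12310, p(35)=14883, p(36)=17977, p(37)=21637, p(38)=26015, p(39)=31185, p(40)=37338, p(41)=44583, p(42)=53174, p(43)=63261, p(44)=75175, p(45)=89134, p(46)=105558, p(47)=124754, p(48)=147273, p(49)=173525, p(50)=204226, p(51)=239943, p(52)=281589, p(53)=329931, p(54)=386155, p(55)=451276, p(56)=526823, p(57)=614154, p(58)=715220, p(59)=831820, p(60)=966467, p(61)=1121505, p(62)=1300156, p(63)=1505499, p(64)=1741630, p(65)=2012558, p(66)=2323520, p(67)=2679689, p(68)=3087735, p(69)=3554345, p(70)=4087968, p(71)=4697205, p(72)=5392783, p(73)=6185689, p(74)=7089500, p(75)=8118264, p(76)=9289091, p(77)=10619863, p(78)=12132164, p(79)=13848650, p(80)=15796476, p(81)=18004327, p(82)=20506255, p(83)=23338469, p(84)=26543660, p(85)=30167357, p(86)=34262962, p(87)=38887673, p(88)=44108109, p(89)=49995925, p(90)=56634173, p(91)=64112359, p(92)=72533807, p(93)=82010177, p(94)=92669720, p(95)=104651419, p(96)=118114304, p(97)=133230930, p(98)=150198136, p(99)=169229875, p(100)=190569292, p(101)=214481126, p(102)=241265379, p(103)=271248950, p(104)=304801365, p(105)=342325709, p(106)=384276336, p(107)=431149389, p(108)=483502844, p(109)=541946240, p(110)=607163746, p(111)=679903203, p(112)=761002156, p(113)=851376628, p(114)=952050665, p(115)=1064144451, p(116)=1188908248, p(117)=1327710076, p(118)=1482074143, p(119)=1653668665, p(120)=1844349560, p(121)=2056148051, p(122)=2291320912, p(123)=2552338241, p(124)=2841940500, p(125)=3163127352, p(126)=3519222692, p(127)=3913864295, p(128)=4351078600, p(129)=4835271870, p(130)=5371315400, p(131)=5964539504, p(132)=6620830889, p(133)=7346629512, p(134)=8149040695, p(135)=9035836076, p(136)=10015581680, p(137)=11097645016, p(138)=12292341831, p(139)=13610949895, p(140)=15065878135, p(141)=16670689208, p(142)=18440293320, p(143)=20390982757, p(144)=22540654445, p(145)=24908858009, p(146)=27517052599, p(147)=30388671978, p(148)=33549419497, p(149)=37027355200, p(150)=40853235313, p(151)=45060624582, p(152)=49686288421, p(153)=54770336324, p(154)=60356673280, p(155)=66493182097, p(156)=73232243759, p(157)=80630964769, p(158)=88751778802, p(159)=97662728555, p(160)=107438159466, p(161)=118159068427, p(162)=129913904637, p(163)=142798995930, p(164)=156919475295, p(165)=172389800255, p(166)=189334822579, p(167)=207890420102, p(168)=228204732751, p(169)=250438925115, p(170)=274768617130, p(171)=301384802048, p(172)=330495499613, p(173)=362326859895, p(174)=397125074750, p(175)=435157697830, p(176)=476715857290, p(177)=522115831195, p(178)=571701605655, p(179)=625846753120, p(180)=684957390936, p(181)=749474411781, p(182)=819876908323, p(183)=896684817527, p(184)=980462880430, p(185)=1071823774337, p(186)=1171432692373, p(187)=1280011042268, p(188)=1398341745571, p(189)=1527273599625, p(190)=1667727404093.
Final step: p(191) = p(190) + p(189) - p(186) - p(184) + p(179) + p(176) - p(169) - p(165) + p(156) + p(151) - p(140) - p(134) + p(121) + p(114) - p(99) - p(91) + p(74) + p(65) - p(46) - p(36) + p(15) + p(4)
= 1667727404093 + 1527273599625 - 1171432692373 - 980462880430 + 625846753120 + 476715857290 - 250438925115 - 172389800255 + 73232243759 + 45060624582 - 15065878135 - 8149040695 + 2056148051 + 952050665 - 169229875 - 64112359 + 7089500 + 2012558 - 105558 - 17977 + 176 + 5
= 1820701100652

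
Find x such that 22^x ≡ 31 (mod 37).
27

Baby-step giant-step with step n = ⌈√37⌉ = 7.
Baby steps 22^j mod 37 (j:value) for j=0..6: 0:1, 1:22, 2:3, 3:29, 4:9, 5:13, 6:27.
Giant-step multiplier: 22^(-7) ≡ 22^(36-7) = 22^29 ≡ 19 (mod 37).
Giant steps γ_i = 31·19^i mod 37: γ_0=31, γ_1=34, γ_2=17, γ_3=27 (in table at j=6).
x = i·n + j = 3·7 + 6 = 27.
Check: 22^27 ≡ 31 (mod 37).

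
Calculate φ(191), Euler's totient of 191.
190

191 = 191
φ(n) = n × ∏(1 - 1/p) for each prime p dividing n
φ(191) = 191 × (1 - 1/191) = 190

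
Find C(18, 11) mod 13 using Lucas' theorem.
0

Using Lucas' theorem:
Write n=18 and k=11 in base 13:
n in base 13: [1, 5]
k in base 13: [0, 11]
C(18,11) mod 13 = ∏ C(n_i, k_i) mod 13
Digit binomials (mod 13): C(1,0) = 1; C(5,11) = 0 (k_i > n_i)
Product: 1 × 0 = 0 ≡ 0 (mod 13)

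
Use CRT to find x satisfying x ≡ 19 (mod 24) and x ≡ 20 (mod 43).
235

Using Chinese Remainder Theorem:
M = 24 × 43 = 1032
M1 = 43, M2 = 24
y1 = 43^(-1) mod 24 = 19
y2 = 24^(-1) mod 43 = 9
x = (19×43×19 + 20×24×9) mod 1032 = 235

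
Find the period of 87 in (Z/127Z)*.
21

127 is prime, so ord(87) divides φ(127) = 126.
Divisors of 126: 1, 2, 3, 6, 7, 9, 14, 18, 21, 42, 63, 126.
Repeated squaring: 87^1 ≡ 87, 87^2 ≡ 76, 87^4 ≡ 61, 87^8 ≡ 38, 87^16 ≡ 47, 87^32 ≡ 50, 87^64 ≡ 87 (mod 127).
Test 87^d mod 127 for each divisor d in increasing order:
87^1 ≡ 87
87^2 ≡ 76
87^3 = 87^2·87^1 ≡ 8
87^6 = 87^4·87^2 ≡ 64
87^7 = 87^4·87^2·87^1 ≡ 107
87^9 = 87^8·87^1 ≡ 4
87^14 = 87^8·87^4·87^2 ≡ 19
87^18 = 87^16·87^2 ≡ 16
87^21 = 87^16·87^4·87^1 ≡ 1  ← first divisor giving 1
The order is 21.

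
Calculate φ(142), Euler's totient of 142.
70

142 = 2 × 71
φ(n) = n × ∏(1 - 1/p) for each prime p dividing n
φ(142) = 142 × (1 - 1/2) × (1 - 1/71) = 70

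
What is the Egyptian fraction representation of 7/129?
1/19 + 1/613 + 1/1502463

Greedy algorithm:
7/129: ceiling(129/7) = 19, use 1/19
4/2451: ceiling(2451/4) = 613, use 1/613
1/1502463: ceiling(1502463/1) = 1502463, use 1/1502463
Result: 7/129 = 1/19 + 1/613 + 1/1502463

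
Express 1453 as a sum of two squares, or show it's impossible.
3² + 38² (a=3, b=38)

Factorization: 1453 = 1453
By Fermat: n is sum of two squares iff every prime p ≡ 3 (mod 4) appears to even power.
All primes ≡ 3 (mod 4) appear to even power.
Search a = 0, 1, 2, … for 1453 - a² a perfect square: first hit at a = 3: 1453 - 9 = 1444 = 38².
1453 = 3² + 38² = 9 + 1444 ✓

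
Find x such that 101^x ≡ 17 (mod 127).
86

Baby-step giant-step with step n = ⌈√127⌉ = 12.
Baby steps 101^j mod 127 (j:value) for j=0..11: 0:1, 1:101, 2:41, 3:77, 4:30, 5:109, 6:87, 7:24, 8:11, 9:95, 10:70, 11:85.
Giant-step multiplier: 101^(-12) ≡ 101^(126-12) = 101^114 ≡ 122 (mod 127).
Giant steps γ_i = 17·122^i mod 127: γ_0=17, γ_1=42, γ_2=44, γ_3=34, γ_4=84, γ_5=88, γ_6=68, γ_7=41 (in table at j=2).
x = i·n + j = 7·12 + 2 = 86.
Check: 101^86 ≡ 17 (mod 127).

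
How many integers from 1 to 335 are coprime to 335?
264

335 = 5 × 67
φ(n) = n × ∏(1 - 1/p) for each prime p dividing n
φ(335) = 335 × (1 - 1/5) × (1 - 1/67) = 264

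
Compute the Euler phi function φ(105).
48

105 = 3 × 5 × 7
φ(n) = n × ∏(1 - 1/p) for each prime p dividing n
φ(105) = 105 × (1 - 1/3) × (1 - 1/5) × (1 - 1/7) = 48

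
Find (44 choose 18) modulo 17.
3

Using Lucas' theorem:
Write n=44 and k=18 in base 17:
n in base 17: [2, 10]
k in base 17: [1, 1]
C(44,18) mod 17 = ∏ C(n_i, k_i) mod 17
Digit binomials (mod 17): C(2,1) = 2; C(10,1) = 10
Product: 2 × 10 = 20 ≡ 3 (mod 17)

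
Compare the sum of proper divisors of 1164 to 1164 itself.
abundant

Proper divisors of 1164: sum = 1 + 2 + 3 + 4 + 6 + 12 + 97 + 194 + 291 + 388 + 582 = 1580
Since 1580 > 1164, 1164 is abundant.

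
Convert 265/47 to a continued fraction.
[5; 1, 1, 1, 3, 4]

Euclidean algorithm steps:
265 = 5 × 47 + 30
47 = 1 × 30 + 17
30 = 1 × 17 + 13
17 = 1 × 13 + 4
13 = 3 × 4 + 1
4 = 4 × 1 + 0
Continued fraction: [5; 1, 1, 1, 3, 4]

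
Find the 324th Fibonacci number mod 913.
520

Matrix identity: Q^n = [[F_(n+1), F_n], [F_n, F_(n-1)]] with Q = [[1,1],[1,0]].
n = 324 = 101000100₂. Square-and-multiply, entries mod 913:
Q^1 = [[1,1],[1,0]]
Q^2 = (Q^1)² = [[2,1],[1,1]]
Q^5 = (Q^2)²·Q = [[8,5],[5,3]]
Q^10 = (Q^5)² = [[89,55],[55,34]]
Q^20 = (Q^10)² = [[903,374],[374,529]]
Q^40 = (Q^20)² = [[287,550],[550,650]]
Q^81 = (Q^40)²·Q = [[1,496],[496,418]]
Q^162 = (Q^81)² = [[420,573],[573,760]]
Q^324 = (Q^162)² = [[753,520],[520,233]]
F_324 mod 913 = Q^324[0][1] = 520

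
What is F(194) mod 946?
47

Matrix identity: Q^n = [[F_(n+1), F_n], [F_n, F_(n-1)]] with Q = [[1,1],[1,0]].
n = 194 = 11000010₂. Square-and-multiply, entries mod 946:
Q^1 = [[1,1],[1,0]]
Q^3 = (Q^1)²·Q = [[3,2],[2,1]]
Q^6 = (Q^3)² = [[13,8],[8,5]]
Q^12 = (Q^6)² = [[233,144],[144,89]]
Q^24 = (Q^12)² = [[291,14],[14,277]]
Q^48 = (Q^24)² = [[683,384],[384,299]]
Q^97 = (Q^48)²·Q = [[571,937],[937,580]]
Q^194 = (Q^97)² = [[698,47],[47,651]]
F_194 mod 946 = Q^194[0][1] = 47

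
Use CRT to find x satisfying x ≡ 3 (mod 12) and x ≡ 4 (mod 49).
543

Using Chinese Remainder Theorem:
M = 12 × 49 = 588
M1 = 49, M2 = 12
y1 = 49^(-1) mod 12 = 1
y2 = 12^(-1) mod 49 = 45
x = (3×49×1 + 4×12×45) mod 588 = 543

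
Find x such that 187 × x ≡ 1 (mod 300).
223

gcd(187, 300) = 1, so the inverse exists.
Extended Euclidean algorithm on (300, 187):
300 = 1 × 187 + 113  ⟹  113 = (1)·300 + (-1)·187
187 = 1 × 113 + 74  ⟹  74 = (-1)·300 + (2)·187
113 = 1 × 74 + 39  ⟹  39 = (2)·300 + (-3)·187
74 = 1 × 39 + 35  ⟹  35 = (-3)·300 + (5)·187
39 = 1 × 35 + 4  ⟹  4 = (5)·300 + (-8)·187
35 = 8 × 4 + 3  ⟹  3 = (-43)·300 + (69)·187
4 = 1 × 3 + 1  ⟹  1 = (48)·300 + (-77)·187
So (-77)·187 ≡ 1 (mod 300), i.e. 187^(-1) ≡ -77 ≡ 223 (mod 300).
Check: 187 × 223 = 41701 ≡ 1 (mod 300)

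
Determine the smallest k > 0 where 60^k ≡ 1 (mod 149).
148

149 is prime, so ord(60) divides φ(149) = 148.
Divisors of 148: 1, 2, 4, 37, 74, 148.
Repeated squaring: 60^1 ≡ 60, 60^2 ≡ 24, 60^4 ≡ 129, 60^8 ≡ 102, 60^16 ≡ 123, 60^32 ≡ 80, 60^64 ≡ 142, 60^128 ≡ 49 (mod 149).
Test 60^d mod 149 for each divisor d in increasing order:
60^1 ≡ 60
60^2 ≡ 24
60^4 ≡ 129
60^37 = 60^32·60^4·60^1 ≡ 105
60^74 = 60^64·60^8·60^2 ≡ 148
60^148 = 60^128·60^16·60^4 ≡ 1  ← first divisor giving 1
The order is 148.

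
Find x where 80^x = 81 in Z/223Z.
14

Baby-step giant-step with step n = ⌈√223⌉ = 15.
Baby steps 80^j mod 223 (j:value) for j=0..14: 0:1, 1:80, 2:156, 3:215, 4:29, 5:90, 6:64, 7:214, 8:172, 9:157, 10:72, 11:185, 12:82, 13:93, 14:81.
h = 81 is already in the table at j=14, so x = 14.
Check: 80^14 ≡ 81 (mod 223).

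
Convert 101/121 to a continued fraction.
[0; 1, 5, 20]

Euclidean algorithm steps:
101 = 0 × 121 + 101
121 = 1 × 101 + 20
101 = 5 × 20 + 1
20 = 20 × 1 + 0
Continued fraction: [0; 1, 5, 20]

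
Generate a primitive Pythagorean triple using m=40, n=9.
(1519, 720, 1681)

Euclid's formula: a = m² - n², b = 2mn, c = m² + n²
m = 40, n = 9
a = 40² - 9² = 1600 - 81 = 1519
b = 2 × 40 × 9 = 720
c = 40² + 9² = 1600 + 81 = 1681
Verification: 1519² + 720² = 2307361 + 518400 = 2825761 = 1681² ✓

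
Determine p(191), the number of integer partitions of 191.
1820701100652

p(n) counts ways to write n as a sum of positive integers (order ignored).
Euler's pentagonal recurrence: p(k) = p(k-1) + p(k-2) - p(k-5) - p(k-7) + p(k-12) + p(k-15) - ... (offsets j(3j∓1)/2, signs ++--, p(0)=1, p(<0)=0).
DP table for k = 0..190: p(0)=1, p(1)=1, p(2)=2, p(3)=3, p(4)=5, p(5)=7, p(6)=11, p(7)=15, p(8)=22, p(9)=30, p(10)=42, p(11)=56, p(12)=77, p(13)=101, p(14)=135, p(15)=176, p(16)=231, p(17)=297, p(18)=385, p(19)=490, p(20)=627, p(21)=792, p(22)=1002, p(23)=1255, p(24)=1575, p(25)=1958, p(26)=2436, p(27)=3010, p(28)=3718, p(29)=4565, p(30)=5604, p(31)=6842, p(32)=8349, p(33)=10143, p(34)=12310, p(35)=14883, p(36)=17977, p(37)=21637, p(38)=26015, p(39)=31185, p(40)=37338, p(41)=44583, p(42)=53174, p(43)=63261, p(44)=75175, p(45)=89134, p(46)=105558, p(47)=124754, p(48)=147273, p(49)=173525, p(50)=204226, p(51)=239943, p(52)=281589, p(53)=329931, p(54)=386155, p(55)=451276, p(56)=526823, p(57)=614154, p(58)=715220, p(59)=831820, p(60)=966467, p(61)=1121505, p(62)=1300156, p(63)=1505499, p(64)=1741630, p(65)=2012558, p(66)=2323520, p(67)=2679689, p(68)=3087735, p(69)=3554345, p(70)=4087968, p(71)=4697205, p(72)=5392783, p(73)=6185689, p(74)=7089500, p(75)=8118264, p(76)=9289091, p(77)=10619863, p(78)=12132164, p(79)=13848650, p(80)=15796476, p(81)=18004327, p(82)=20506255, p(83)=23338469, p(84)=26543660, p(85)=30167357, p(86)=34262962, p(87)=38887673, p(88)=44108109, p(89)=49995925, p(90)=56634173, p(91)=64112359, p(92)=72533807, p(93)=82010177, p(94)=92669720, p(95)=104651419, p(96)=118114304, p(97)=133230930, p(98)=150198136, p(99)=169229875, p(100)=190569292, p(101)=214481126, p(102)=241265379, p(103)=271248950, p(104)=304801365, p(105)=342325709, p(106)=384276336, p(107)=431149389, p(108)=483502844, p(109)=541946240, p(110)=607163746, p(111)=679903203, p(112)=761002156, p(113)=851376628, p(114)=952050665, p(115)=1064144451, p(116)=1188908248, p(117)=1327710076, p(118)=1482074143, p(119)=1653668665, p(120)=1844349560, p(121)=2056148051, p(122)=2291320912, p(123)=2552338241, p(124)=2841940500, p(125)=3163127352, p(126)=3519222692, p(127)=3913864295, p(128)=4351078600, p(129)=4835271870, p(130)=5371315400, p(131)=5964539504, p(132)=6620830889, p(133)=7346629512, p(134)=8149040695, p(135)=9035836076, p(136)=10015581680, p(137)=11097645016, p(138)=12292341831, p(139)=13610949895, p(140)=15065878135, p(141)=16670689208, p(142)=18440293320, p(143)=20390982757, p(144)=22540654445, p(145)=24908858009, p(146)=27517052599, p(147)=30388671978, p(148)=33549419497, p(149)=37027355200, p(150)=40853235313, p(151)=45060624582, p(152)=49686288421, p(153)=54770336324, p(154)=60356673280, p(155)=66493182097, p(156)=73232243759, p(157)=80630964769, p(158)=88751778802, p(159)=97662728555, p(160)=107438159466, p(161)=118159068427, p(162)=129913904637, p(163)=142798995930, p(164)=156919475295, p(165)=172389800255, p(166)=189334822579, p(167)=207890420102, p(168)=228204732751, p(169)=250438925115, p(170)=274768617130, p(171)=301384802048, p(172)=330495499613, p(173)=362326859895, p(174)=397125074750, p(175)=435157697830, p(176)=476715857290, p(177)=522115831195, p(178)=571701605655, p(179)=625846753120, p(180)=684957390936, p(181)=749474411781, p(182)=819876908323, p(183)=896684817527, p(184)=980462880430, p(185)=1071823774337, p(186)=1171432692373, p(187)=1280011042268, p(188)=1398341745571, p(189)=1527273599625, p(190)=1667727404093.
Final step: p(191) = p(190) + p(189) - p(186) - p(184) + p(179) + p(176) - p(169) - p(165) + p(156) + p(151) - p(140) - p(134) + p(121) + p(114) - p(99) - p(91) + p(74) + p(65) - p(46) - p(36) + p(15) + p(4)
= 1667727404093 + 1527273599625 - 1171432692373 - 980462880430 + 625846753120 + 476715857290 - 250438925115 - 172389800255 + 73232243759 + 45060624582 - 15065878135 - 8149040695 + 2056148051 + 952050665 - 169229875 - 64112359 + 7089500 + 2012558 - 105558 - 17977 + 176 + 5
= 1820701100652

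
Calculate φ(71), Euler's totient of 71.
70

71 = 71
φ(n) = n × ∏(1 - 1/p) for each prime p dividing n
φ(71) = 71 × (1 - 1/71) = 70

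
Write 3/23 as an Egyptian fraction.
1/8 + 1/184

Greedy algorithm:
3/23: ceiling(23/3) = 8, use 1/8
1/184: ceiling(184/1) = 184, use 1/184
Result: 3/23 = 1/8 + 1/184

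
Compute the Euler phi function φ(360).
96

360 = 2^3 × 3^2 × 5
φ(n) = n × ∏(1 - 1/p) for each prime p dividing n
φ(360) = 360 × (1 - 1/2) × (1 - 1/3) × (1 - 1/5) = 96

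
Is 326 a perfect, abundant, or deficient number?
deficient

Proper divisors of 326: sum = 1 + 2 + 163 = 166
Since 166 < 326, 326 is deficient.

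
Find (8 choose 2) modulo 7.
0

Using Lucas' theorem:
Write n=8 and k=2 in base 7:
n in base 7: [1, 1]
k in base 7: [0, 2]
C(8,2) mod 7 = ∏ C(n_i, k_i) mod 7
Digit binomials (mod 7): C(1,0) = 1; C(1,2) = 0 (k_i > n_i)
Product: 1 × 0 = 0 ≡ 0 (mod 7)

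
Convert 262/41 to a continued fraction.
[6; 2, 1, 1, 3, 2]

Euclidean algorithm steps:
262 = 6 × 41 + 16
41 = 2 × 16 + 9
16 = 1 × 9 + 7
9 = 1 × 7 + 2
7 = 3 × 2 + 1
2 = 2 × 1 + 0
Continued fraction: [6; 2, 1, 1, 3, 2]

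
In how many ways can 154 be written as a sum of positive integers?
60356673280

p(n) counts ways to write n as a sum of positive integers (order ignored).
Euler's pentagonal recurrence: p(k) = p(k-1) + p(k-2) - p(k-5) - p(k-7) + p(k-12) + p(k-15) - ... (offsets j(3j∓1)/2, signs ++--, p(0)=1, p(<0)=0).
DP table for k = 0..153: p(0)=1, p(1)=1, p(2)=2, p(3)=3, p(4)=5, p(5)=7, p(6)=11, p(7)=15, p(8)=22, p(9)=30, p(10)=42, p(11)=56, p(12)=77, p(13)=101, p(14)=135, p(15)=176, p(16)=231, p(17)=297, p(18)=385, p(19)=490, p(20)=627, p(21)=792, p(22)=1002, p(23)=1255, p(24)=1575, p(25)=1958, p(26)=2436, p(27)=3010, p(28)=3718, p(29)=4565, p(30)=5604, p(31)=6842, p(32)=8349, p(33)=10143, p(34)=12310, p(35)=14883, p(36)=17977, p(37)=21637, p(38)=26015, p(39)=31185, p(40)=37338, p(41)=44583, p(42)=53174, p(43)=63261, p(44)=75175, p(45)=89134, p(46)=105558, p(47)=124754, p(48)=147273, p(49)=173525, p(50)=204226, p(51)=239943, p(52)=281589, p(53)=329931, p(54)=386155, p(55)=451276, p(56)=526823, p(57)=614154, p(58)=715220, p(59)=831820, p(60)=966467, p(61)=1121505, p(62)=1300156, p(63)=1505499, p(64)=1741630, p(65)=2012558, p(66)=2323520, p(67)=2679689, p(68)=3087735, p(69)=3554345, p(70)=4087968, p(71)=4697205, p(72)=5392783, p(73)=6185689, p(74)=7089500, p(75)=8118264, p(76)=9289091, p(77)=10619863, p(78)=12132164, p(79)=13848650, p(80)=15796476, p(81)=18004327, p(82)=20506255, p(83)=23338469, p(84)=26543660, p(85)=30167357, p(86)=34262962, p(87)=38887673, p(88)=44108109, p(89)=49995925, p(90)=56634173, p(91)=64112359, p(92)=72533807, p(93)=82010177, p(94)=92669720, p(95)=104651419, p(96)=118114304, p(97)=133230930, p(98)=150198136, p(99)=169229875, p(100)=190569292, p(101)=214481126, p(102)=241265379, p(103)=271248950, p(104)=304801365, p(105)=342325709, p(106)=384276336, p(107)=431149389, p(108)=483502844, p(109)=541946240, p(110)=607163746, p(111)=679903203, p(112)=761002156, p(113)=851376628, p(114)=952050665, p(115)=1064144451, p(116)=1188908248, p(117)=1327710076, p(118)=1482074143, p(119)=1653668665, p(120)=1844349560, p(121)=2056148051, p(122)=2291320912, p(123)=2552338241, p(124)=2841940500, p(125)=3163127352, p(126)=3519222692, p(127)=3913864295, p(128)=4351078600, p(129)=4835271870, p(130)=5371315400, p(131)=5964539504, p(132)=6620830889, p(133)=7346629512, p(134)=8149040695, p(135)=9035836076, p(136)=10015581680, p(137)=11097645016, p(138)=12292341831, p(139)=13610949895, p(140)=15065878135, p(141)=16670689208, p(142)=18440293320, p(143)=20390982757, p(144)=22540654445, p(145)=24908858009, p(146)=27517052599, p(147)=30388671978, p(148)=33549419497, p(149)=37027355200, p(150)=40853235313, p(151)=45060624582, p(152)=49686288421, p(153)=54770336324.
Final step: p(154) = p(153) + p(152) - p(149) - p(147) + p(142) + p(139) - p(132) - p(128) + p(119) + p(114) - p(103) - p(97) + p(84) + p(77) - p(62) - p(54) + p(37) + p(28) - p(9)
= 54770336324 + 49686288421 - 37027355200 - 30388671978 + 18440293320 + 13610949895 - 6620830889 - 4351078600 + 1653668665 + 952050665 - 271248950 - 133230930 + 26543660 + 10619863 - 1300156 - 386155 + 21637 + 3718 - 30
= 60356673280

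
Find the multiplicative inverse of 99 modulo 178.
9

gcd(99, 178) = 1, so the inverse exists.
Extended Euclidean algorithm on (178, 99):
178 = 1 × 99 + 79  ⟹  79 = (1)·178 + (-1)·99
99 = 1 × 79 + 20  ⟹  20 = (-1)·178 + (2)·99
79 = 3 × 20 + 19  ⟹  19 = (4)·178 + (-7)·99
20 = 1 × 19 + 1  ⟹  1 = (-5)·178 + (9)·99
So (9)·99 ≡ 1 (mod 178), i.e. 99^(-1) ≡ 9 (mod 178).
Check: 99 × 9 = 891 ≡ 1 (mod 178)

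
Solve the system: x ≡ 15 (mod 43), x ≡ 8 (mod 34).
144

Using Chinese Remainder Theorem:
M = 43 × 34 = 1462
M1 = 34, M2 = 43
y1 = 34^(-1) mod 43 = 19
y2 = 43^(-1) mod 34 = 19
x = (15×34×19 + 8×43×19) mod 1462 = 144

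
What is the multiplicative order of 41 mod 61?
10

61 is prime, so ord(41) divides φ(61) = 60.
Divisors of 60: 1, 2, 3, 4, 5, 6, 10, 12, 15, 20, 30, 60.
Repeated squaring: 41^1 ≡ 41, 41^2 ≡ 34, 41^4 ≡ 58, 41^8 ≡ 9, 41^16 ≡ 20, 41^32 ≡ 34 (mod 61).
Test 41^d mod 61 for each divisor d in increasing order:
41^1 ≡ 41
41^2 ≡ 34
41^3 = 41^2·41^1 ≡ 52
41^4 ≡ 58
41^5 = 41^4·41^1 ≡ 60
41^6 = 41^4·41^2 ≡ 20
41^10 = 41^8·41^2 ≡ 1  ← first divisor giving 1
The order is 10.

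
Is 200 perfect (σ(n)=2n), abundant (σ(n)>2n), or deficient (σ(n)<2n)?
abundant

Proper divisors of 200: sum = 1 + 2 + 4 + 5 + 8 + 10 + 20 + 25 + 40 + 50 + 100 = 265
Since 265 > 200, 200 is abundant.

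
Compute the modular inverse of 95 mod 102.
29

gcd(95, 102) = 1, so the inverse exists.
Extended Euclidean algorithm on (102, 95):
102 = 1 × 95 + 7  ⟹  7 = (1)·102 + (-1)·95
95 = 13 × 7 + 4  ⟹  4 = (-13)·102 + (14)·95
7 = 1 × 4 + 3  ⟹  3 = (14)·102 + (-15)·95
4 = 1 × 3 + 1  ⟹  1 = (-27)·102 + (29)·95
So (29)·95 ≡ 1 (mod 102), i.e. 95^(-1) ≡ 29 (mod 102).
Check: 95 × 29 = 2755 ≡ 1 (mod 102)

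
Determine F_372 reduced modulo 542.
280

Matrix identity: Q^n = [[F_(n+1), F_n], [F_n, F_(n-1)]] with Q = [[1,1],[1,0]].
n = 372 = 101110100₂. Square-and-multiply, entries mod 542:
Q^1 = [[1,1],[1,0]]
Q^2 = (Q^1)² = [[2,1],[1,1]]
Q^5 = (Q^2)²·Q = [[8,5],[5,3]]
Q^11 = (Q^5)²·Q = [[144,89],[89,55]]
Q^23 = (Q^11)²·Q = [[298,473],[473,367]]
Q^46 = (Q^23)² = [[341,185],[185,156]]
Q^93 = (Q^46)²·Q = [[177,372],[372,347]]
Q^186 = (Q^93)² = [[67,350],[350,259]]
Q^372 = (Q^186)² = [[161,280],[280,423]]
F_372 mod 542 = Q^372[0][1] = 280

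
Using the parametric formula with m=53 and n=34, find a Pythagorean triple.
(1653, 3604, 3965)

Euclid's formula: a = m² - n², b = 2mn, c = m² + n²
m = 53, n = 34
a = 53² - 34² = 2809 - 1156 = 1653
b = 2 × 53 × 34 = 3604
c = 53² + 34² = 2809 + 1156 = 3965
Verification: 1653² + 3604² = 2732409 + 12988816 = 15721225 = 3965² ✓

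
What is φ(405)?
216

405 = 3^4 × 5
φ(n) = n × ∏(1 - 1/p) for each prime p dividing n
φ(405) = 405 × (1 - 1/3) × (1 - 1/5) = 216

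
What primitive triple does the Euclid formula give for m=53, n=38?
(1365, 4028, 4253)

Euclid's formula: a = m² - n², b = 2mn, c = m² + n²
m = 53, n = 38
a = 53² - 38² = 2809 - 1444 = 1365
b = 2 × 53 × 38 = 4028
c = 53² + 38² = 2809 + 1444 = 4253
Verification: 1365² + 4028² = 1863225 + 16224784 = 18088009 = 4253² ✓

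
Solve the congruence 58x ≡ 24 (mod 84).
x ≡ 12 (mod 42)

gcd(58, 84) = 2, which divides 24, so solutions exist.
Divide through by 2: 29x ≡ 12 (mod 42).
Find 29^(-1) mod 42 by the extended Euclidean algorithm:
42 = 1 × 29 + 13  ⟹  13 = (1)·42 + (-1)·29
29 = 2 × 13 + 3  ⟹  3 = (-2)·42 + (3)·29
13 = 4 × 3 + 1  ⟹  1 = (9)·42 + (-13)·29
So (-13)·29 ≡ 1 (mod 42), i.e. 29^(-1) ≡ -13 ≡ 29 (mod 42).
x ≡ 29 × 12 = 348 ≡ 12 (mod 42).
Check: 58 × 12 = 696 ≡ 24 (mod 84).
x ≡ 12 (mod 42), giving 2 solutions mod 84.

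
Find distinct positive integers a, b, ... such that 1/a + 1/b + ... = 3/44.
1/15 + 1/660

Greedy algorithm:
3/44: ceiling(44/3) = 15, use 1/15
1/660: ceiling(660/1) = 660, use 1/660
Result: 3/44 = 1/15 + 1/660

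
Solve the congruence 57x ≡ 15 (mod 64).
x ≡ 7 (mod 64)

gcd(57, 64) = 1, which divides 15, so solutions exist.
Find 57^(-1) mod 64 by the extended Euclidean algorithm:
64 = 1 × 57 + 7  ⟹  7 = (1)·64 + (-1)·57
57 = 8 × 7 + 1  ⟹  1 = (-8)·64 + (9)·57
So (9)·57 ≡ 1 (mod 64), i.e. 57^(-1) ≡ 9 (mod 64).
x ≡ 9 × 15 = 135 ≡ 7 (mod 64).
Check: 57 × 7 = 399 ≡ 15 (mod 64).
Unique solution: x ≡ 7 (mod 64)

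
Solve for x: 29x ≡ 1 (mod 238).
197

gcd(29, 238) = 1, so the inverse exists.
Extended Euclidean algorithm on (238, 29):
238 = 8 × 29 + 6  ⟹  6 = (1)·238 + (-8)·29
29 = 4 × 6 + 5  ⟹  5 = (-4)·238 + (33)·29
6 = 1 × 5 + 1  ⟹  1 = (5)·238 + (-41)·29
So (-41)·29 ≡ 1 (mod 238), i.e. 29^(-1) ≡ -41 ≡ 197 (mod 238).
Check: 29 × 197 = 5713 ≡ 1 (mod 238)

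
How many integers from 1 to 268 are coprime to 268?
132

268 = 2^2 × 67
φ(n) = n × ∏(1 - 1/p) for each prime p dividing n
φ(268) = 268 × (1 - 1/2) × (1 - 1/67) = 132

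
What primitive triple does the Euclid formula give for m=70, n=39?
(3379, 5460, 6421)

Euclid's formula: a = m² - n², b = 2mn, c = m² + n²
m = 70, n = 39
a = 70² - 39² = 4900 - 1521 = 3379
b = 2 × 70 × 39 = 5460
c = 70² + 39² = 4900 + 1521 = 6421
Verification: 3379² + 5460² = 11417641 + 29811600 = 41229241 = 6421² ✓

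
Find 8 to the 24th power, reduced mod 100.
96

Repeated squaring. Binary of 24 = 11000.
8^1 ≡ 8 (mod 100); 8^2 ≡ 64 (mod 100); 8^4 ≡ 96 (mod 100); 8^8 ≡ 16 (mod 100); 8^16 ≡ 56 (mod 100)
8^24 = 8^8 × 8^16 ≡ 96 (mod 100)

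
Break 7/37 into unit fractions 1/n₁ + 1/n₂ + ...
1/6 + 1/45 + 1/3330

Greedy algorithm:
7/37: ceiling(37/7) = 6, use 1/6
5/222: ceiling(222/5) = 45, use 1/45
1/3330: ceiling(3330/1) = 3330, use 1/3330
Result: 7/37 = 1/6 + 1/45 + 1/3330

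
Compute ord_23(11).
22

23 is prime, so ord(11) divides φ(23) = 22.
Divisors of 22: 1, 2, 11, 22.
Repeated squaring: 11^1 ≡ 11, 11^2 ≡ 6, 11^4 ≡ 13, 11^8 ≡ 8, 11^16 ≡ 18 (mod 23).
Test 11^d mod 23 for each divisor d in increasing order:
11^1 ≡ 11
11^2 ≡ 6
11^11 = 11^8·11^2·11^1 ≡ 22
11^22 = 11^16·11^4·11^2 ≡ 1  ← first divisor giving 1
The order is 22.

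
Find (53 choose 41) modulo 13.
0

Using Lucas' theorem:
Write n=53 and k=41 in base 13:
n in base 13: [4, 1]
k in base 13: [3, 2]
C(53,41) mod 13 = ∏ C(n_i, k_i) mod 13
Digit binomials (mod 13): C(4,3) = 4; C(1,2) = 0 (k_i > n_i)
Product: 4 × 0 = 0 ≡ 0 (mod 13)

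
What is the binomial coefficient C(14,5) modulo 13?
0

Using Lucas' theorem:
Write n=14 and k=5 in base 13:
n in base 13: [1, 1]
k in base 13: [0, 5]
C(14,5) mod 13 = ∏ C(n_i, k_i) mod 13
Digit binomials (mod 13): C(1,0) = 1; C(1,5) = 0 (k_i > n_i)
Product: 1 × 0 = 0 ≡ 0 (mod 13)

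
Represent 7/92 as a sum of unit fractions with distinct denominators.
1/14 + 1/215 + 1/138460

Greedy algorithm:
7/92: ceiling(92/7) = 14, use 1/14
3/644: ceiling(644/3) = 215, use 1/215
1/138460: ceiling(138460/1) = 138460, use 1/138460
Result: 7/92 = 1/14 + 1/215 + 1/138460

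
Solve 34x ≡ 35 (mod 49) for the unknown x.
x ≡ 14 (mod 49)

gcd(34, 49) = 1, which divides 35, so solutions exist.
Find 34^(-1) mod 49 by the extended Euclidean algorithm:
49 = 1 × 34 + 15  ⟹  15 = (1)·49 + (-1)·34
34 = 2 × 15 + 4  ⟹  4 = (-2)·49 + (3)·34
15 = 3 × 4 + 3  ⟹  3 = (7)·49 + (-10)·34
4 = 1 × 3 + 1  ⟹  1 = (-9)·49 + (13)·34
So (13)·34 ≡ 1 (mod 49), i.e. 34^(-1) ≡ 13 (mod 49).
x ≡ 13 × 35 = 455 ≡ 14 (mod 49).
Check: 34 × 14 = 476 ≡ 35 (mod 49).
Unique solution: x ≡ 14 (mod 49)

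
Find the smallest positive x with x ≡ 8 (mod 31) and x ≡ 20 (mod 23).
411

Using Chinese Remainder Theorem:
M = 31 × 23 = 713
M1 = 23, M2 = 31
y1 = 23^(-1) mod 31 = 27
y2 = 31^(-1) mod 23 = 3
x = (8×23×27 + 20×31×3) mod 713 = 411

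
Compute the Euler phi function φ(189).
108

189 = 3^3 × 7
φ(n) = n × ∏(1 - 1/p) for each prime p dividing n
φ(189) = 189 × (1 - 1/3) × (1 - 1/7) = 108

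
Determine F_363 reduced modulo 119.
19

Matrix identity: Q^n = [[F_(n+1), F_n], [F_n, F_(n-1)]] with Q = [[1,1],[1,0]].
n = 363 = 101101011₂. Square-and-multiply, entries mod 119:
Q^1 = [[1,1],[1,0]]
Q^2 = (Q^1)² = [[2,1],[1,1]]
Q^5 = (Q^2)²·Q = [[8,5],[5,3]]
Q^11 = (Q^5)²·Q = [[25,89],[89,55]]
Q^22 = (Q^11)² = [[97,99],[99,117]]
Q^45 = (Q^22)²·Q = [[55,51],[51,4]]
Q^90 = (Q^45)² = [[33,34],[34,118]]
Q^181 = (Q^90)²·Q = [[1,103],[103,17]]
Q^363 = (Q^181)²·Q = [[88,19],[19,69]]
F_363 mod 119 = Q^363[0][1] = 19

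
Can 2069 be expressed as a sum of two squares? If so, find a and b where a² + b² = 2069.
25² + 38² (a=25, b=38)

Factorization: 2069 = 2069
By Fermat: n is sum of two squares iff every prime p ≡ 3 (mod 4) appears to even power.
All primes ≡ 3 (mod 4) appear to even power.
Search a = 0, 1, 2, … for 2069 - a² a perfect square: first hit at a = 25: 2069 - 625 = 1444 = 38².
2069 = 25² + 38² = 625 + 1444 ✓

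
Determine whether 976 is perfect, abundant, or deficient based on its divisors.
deficient

Proper divisors of 976: sum = 1 + 2 + 4 + 8 + 16 + 61 + 122 + 244 + 488 = 946
Since 946 < 976, 976 is deficient.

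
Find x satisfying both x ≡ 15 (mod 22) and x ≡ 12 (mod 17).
301

Using Chinese Remainder Theorem:
M = 22 × 17 = 374
M1 = 17, M2 = 22
y1 = 17^(-1) mod 22 = 13
y2 = 22^(-1) mod 17 = 7
x = (15×17×13 + 12×22×7) mod 374 = 301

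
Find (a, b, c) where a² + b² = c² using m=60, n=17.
(3311, 2040, 3889)

Euclid's formula: a = m² - n², b = 2mn, c = m² + n²
m = 60, n = 17
a = 60² - 17² = 3600 - 289 = 3311
b = 2 × 60 × 17 = 2040
c = 60² + 17² = 3600 + 289 = 3889
Verification: 3311² + 2040² = 10962721 + 4161600 = 15124321 = 3889² ✓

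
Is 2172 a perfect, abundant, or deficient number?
abundant

Proper divisors of 2172: sum = 1 + 2 + 3 + 4 + 6 + 12 + 181 + 362 + 543 + 724 + 1086 = 2924
Since 2924 > 2172, 2172 is abundant.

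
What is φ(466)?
232

466 = 2 × 233
φ(n) = n × ∏(1 - 1/p) for each prime p dividing n
φ(466) = 466 × (1 - 1/2) × (1 - 1/233) = 232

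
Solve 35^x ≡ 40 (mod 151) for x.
68

Baby-step giant-step with step n = ⌈√151⌉ = 13.
Baby steps 35^j mod 151 (j:value) for j=0..12: 0:1, 1:35, 2:17, 3:142, 4:138, 5:149, 6:81, 7:117, 8:18, 9:26, 10:4, 11:140, 12:68.
Giant-step multiplier: 35^(-13) ≡ 35^(150-13) = 35^137 ≡ 130 (mod 151).
Giant steps γ_i = 40·130^i mod 151: γ_0=40, γ_1=66, γ_2=124, γ_3=114, γ_4=22, γ_5=142 (in table at j=3).
x = i·n + j = 5·13 + 3 = 68.
Check: 35^68 ≡ 40 (mod 151).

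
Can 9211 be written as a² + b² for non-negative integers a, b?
Not possible

Factorization: 9211 = 61 × 151
By Fermat: n is sum of two squares iff every prime p ≡ 3 (mod 4) appears to even power.
Prime(s) ≡ 3 (mod 4) with odd exponent: [(151, 1)]
Therefore 9211 cannot be expressed as a² + b².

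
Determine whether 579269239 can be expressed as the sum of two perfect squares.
Not possible

Factorization: 579269239 = 101 × 179^3
By Fermat: n is sum of two squares iff every prime p ≡ 3 (mod 4) appears to even power.
Prime(s) ≡ 3 (mod 4) with odd exponent: [(179, 3)]
Therefore 579269239 cannot be expressed as a² + b².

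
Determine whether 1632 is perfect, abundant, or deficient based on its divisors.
abundant

Proper divisors of 1632: sum = 1 + 2 + 3 + 4 + 6 + 8 + 12 + 16 + ... + 272 + 408 + 544 + 816 (23 divisors) = 2904
Since 2904 > 1632, 1632 is abundant.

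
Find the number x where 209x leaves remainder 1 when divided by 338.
131

gcd(209, 338) = 1, so the inverse exists.
Extended Euclidean algorithm on (338, 209):
338 = 1 × 209 + 129  ⟹  129 = (1)·338 + (-1)·209
209 = 1 × 129 + 80  ⟹  80 = (-1)·338 + (2)·209
129 = 1 × 80 + 49  ⟹  49 = (2)·338 + (-3)·209
80 = 1 × 49 + 31  ⟹  31 = (-3)·338 + (5)·209
49 = 1 × 31 + 18  ⟹  18 = (5)·338 + (-8)·209
31 = 1 × 18 + 13  ⟹  13 = (-8)·338 + (13)·209
18 = 1 × 13 + 5  ⟹  5 = (13)·338 + (-21)·209
13 = 2 × 5 + 3  ⟹  3 = (-34)·338 + (55)·209
5 = 1 × 3 + 2  ⟹  2 = (47)·338 + (-76)·209
3 = 1 × 2 + 1  ⟹  1 = (-81)·338 + (131)·209
So (131)·209 ≡ 1 (mod 338), i.e. 209^(-1) ≡ 131 (mod 338).
Check: 209 × 131 = 27379 ≡ 1 (mod 338)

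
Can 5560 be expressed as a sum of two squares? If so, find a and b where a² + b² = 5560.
Not possible

Factorization: 5560 = 2^3 × 5 × 139
By Fermat: n is sum of two squares iff every prime p ≡ 3 (mod 4) appears to even power.
Prime(s) ≡ 3 (mod 4) with odd exponent: [(139, 1)]
Therefore 5560 cannot be expressed as a² + b².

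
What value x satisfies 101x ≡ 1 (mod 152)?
149

gcd(101, 152) = 1, so the inverse exists.
Extended Euclidean algorithm on (152, 101):
152 = 1 × 101 + 51  ⟹  51 = (1)·152 + (-1)·101
101 = 1 × 51 + 50  ⟹  50 = (-1)·152 + (2)·101
51 = 1 × 50 + 1  ⟹  1 = (2)·152 + (-3)·101
So (-3)·101 ≡ 1 (mod 152), i.e. 101^(-1) ≡ -3 ≡ 149 (mod 152).
Check: 101 × 149 = 15049 ≡ 1 (mod 152)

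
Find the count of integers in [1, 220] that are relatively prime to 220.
80

220 = 2^2 × 5 × 11
φ(n) = n × ∏(1 - 1/p) for each prime p dividing n
φ(220) = 220 × (1 - 1/2) × (1 - 1/5) × (1 - 1/11) = 80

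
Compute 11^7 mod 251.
33

Repeated squaring. Binary of 7 = 111.
11^1 ≡ 11 (mod 251); 11^2 ≡ 121 (mod 251); 11^4 ≡ 83 (mod 251)
11^7 = 11^1 × 11^2 × 11^4 ≡ 33 (mod 251)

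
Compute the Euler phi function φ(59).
58

59 = 59
φ(n) = n × ∏(1 - 1/p) for each prime p dividing n
φ(59) = 59 × (1 - 1/59) = 58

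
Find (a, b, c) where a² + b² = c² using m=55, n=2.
(3021, 220, 3029)

Euclid's formula: a = m² - n², b = 2mn, c = m² + n²
m = 55, n = 2
a = 55² - 2² = 3025 - 4 = 3021
b = 2 × 55 × 2 = 220
c = 55² + 2² = 3025 + 4 = 3029
Verification: 3021² + 220² = 9126441 + 48400 = 9174841 = 3029² ✓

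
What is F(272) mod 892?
461

Matrix identity: Q^n = [[F_(n+1), F_n], [F_n, F_(n-1)]] with Q = [[1,1],[1,0]].
n = 272 = 100010000₂. Square-and-multiply, entries mod 892:
Q^1 = [[1,1],[1,0]]
Q^2 = (Q^1)² = [[2,1],[1,1]]
Q^4 = (Q^2)² = [[5,3],[3,2]]
Q^8 = (Q^4)² = [[34,21],[21,13]]
Q^17 = (Q^8)²·Q = [[800,705],[705,95]]
Q^34 = (Q^17)² = [[617,331],[331,286]]
Q^68 = (Q^34)² = [[542,73],[73,469]]
Q^136 = (Q^68)² = [[273,659],[659,506]]
Q^272 = (Q^136)² = [[370,461],[461,801]]
F_272 mod 892 = Q^272[0][1] = 461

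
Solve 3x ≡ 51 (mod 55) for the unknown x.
x ≡ 17 (mod 55)

gcd(3, 55) = 1, which divides 51, so solutions exist.
Find 3^(-1) mod 55 by the extended Euclidean algorithm:
55 = 18 × 3 + 1  ⟹  1 = (1)·55 + (-18)·3
So (-18)·3 ≡ 1 (mod 55), i.e. 3^(-1) ≡ -18 ≡ 37 (mod 55).
x ≡ 37 × 51 = 1887 ≡ 17 (mod 55).
Check: 3 × 17 = 51 ≡ 51 (mod 55).
Unique solution: x ≡ 17 (mod 55)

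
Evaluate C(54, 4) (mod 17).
0

Using Lucas' theorem:
Write n=54 and k=4 in base 17:
n in base 17: [3, 3]
k in base 17: [0, 4]
C(54,4) mod 17 = ∏ C(n_i, k_i) mod 17
Digit binomials (mod 17): C(3,0) = 1; C(3,4) = 0 (k_i > n_i)
Product: 1 × 0 = 0 ≡ 0 (mod 17)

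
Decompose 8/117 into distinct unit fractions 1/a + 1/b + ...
1/15 + 1/585

Greedy algorithm:
8/117: ceiling(117/8) = 15, use 1/15
1/585: ceiling(585/1) = 585, use 1/585
Result: 8/117 = 1/15 + 1/585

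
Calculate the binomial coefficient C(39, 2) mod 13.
0

Using Lucas' theorem:
Write n=39 and k=2 in base 13:
n in base 13: [3, 0]
k in base 13: [0, 2]
C(39,2) mod 13 = ∏ C(n_i, k_i) mod 13
Digit binomials (mod 13): C(3,0) = 1; C(0,2) = 0 (k_i > n_i)
Product: 1 × 0 = 0 ≡ 0 (mod 13)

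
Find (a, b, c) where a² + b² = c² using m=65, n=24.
(3649, 3120, 4801)

Euclid's formula: a = m² - n², b = 2mn, c = m² + n²
m = 65, n = 24
a = 65² - 24² = 4225 - 576 = 3649
b = 2 × 65 × 24 = 3120
c = 65² + 24² = 4225 + 576 = 4801
Verification: 3649² + 3120² = 13315201 + 9734400 = 23049601 = 4801² ✓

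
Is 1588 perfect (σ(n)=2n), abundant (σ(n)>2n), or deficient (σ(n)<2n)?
deficient

Proper divisors of 1588: sum = 1 + 2 + 4 + 397 + 794 = 1198
Since 1198 < 1588, 1588 is deficient.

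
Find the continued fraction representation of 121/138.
[0; 1, 7, 8, 2]

Euclidean algorithm steps:
121 = 0 × 138 + 121
138 = 1 × 121 + 17
121 = 7 × 17 + 2
17 = 8 × 2 + 1
2 = 2 × 1 + 0
Continued fraction: [0; 1, 7, 8, 2]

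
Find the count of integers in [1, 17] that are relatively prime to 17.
16

17 = 17
φ(n) = n × ∏(1 - 1/p) for each prime p dividing n
φ(17) = 17 × (1 - 1/17) = 16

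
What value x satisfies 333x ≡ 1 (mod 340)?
97

gcd(333, 340) = 1, so the inverse exists.
Extended Euclidean algorithm on (340, 333):
340 = 1 × 333 + 7  ⟹  7 = (1)·340 + (-1)·333
333 = 47 × 7 + 4  ⟹  4 = (-47)·340 + (48)·333
7 = 1 × 4 + 3  ⟹  3 = (48)·340 + (-49)·333
4 = 1 × 3 + 1  ⟹  1 = (-95)·340 + (97)·333
So (97)·333 ≡ 1 (mod 340), i.e. 333^(-1) ≡ 97 (mod 340).
Check: 333 × 97 = 32301 ≡ 1 (mod 340)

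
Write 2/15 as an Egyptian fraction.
1/8 + 1/120

Greedy algorithm:
2/15: ceiling(15/2) = 8, use 1/8
1/120: ceiling(120/1) = 120, use 1/120
Result: 2/15 = 1/8 + 1/120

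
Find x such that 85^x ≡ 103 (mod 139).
63

Baby-step giant-step with step n = ⌈√139⌉ = 12.
Baby steps 85^j mod 139 (j:value) for j=0..11: 0:1, 1:85, 2:136, 3:23, 4:9, 5:70, 6:112, 7:68, 8:81, 9:74, 10:35, 11:56.
Giant-step multiplier: 85^(-12) ≡ 85^(138-12) = 85^126 ≡ 45 (mod 139).
Giant steps γ_i = 103·45^i mod 139: γ_0=103, γ_1=48, γ_2=75, γ_3=39, γ_4=87, γ_5=23 (in table at j=3).
x = i·n + j = 5·12 + 3 = 63.
Check: 85^63 ≡ 103 (mod 139).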